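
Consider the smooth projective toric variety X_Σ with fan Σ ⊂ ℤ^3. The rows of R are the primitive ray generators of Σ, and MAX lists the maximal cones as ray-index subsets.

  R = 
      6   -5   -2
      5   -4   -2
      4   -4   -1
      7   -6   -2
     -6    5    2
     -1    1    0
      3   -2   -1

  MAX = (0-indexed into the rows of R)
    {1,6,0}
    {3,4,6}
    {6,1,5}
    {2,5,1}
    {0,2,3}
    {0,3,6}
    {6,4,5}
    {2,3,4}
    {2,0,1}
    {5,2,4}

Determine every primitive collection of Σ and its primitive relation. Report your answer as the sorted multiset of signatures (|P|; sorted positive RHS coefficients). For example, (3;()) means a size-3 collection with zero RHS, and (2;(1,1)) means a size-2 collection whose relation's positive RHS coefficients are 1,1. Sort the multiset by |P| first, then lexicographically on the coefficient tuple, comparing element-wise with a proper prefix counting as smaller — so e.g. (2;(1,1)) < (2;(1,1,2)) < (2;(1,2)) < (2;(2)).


Minimal non-faces — 6 found among 7 rays, 10 max cones:

  {0,4}:  v_{0} + v_{4} = 0 ; sig = (2;())
  {0,5}:  v_{0} + v_{5} = v_{1} ; sig = (2;(1))
  {1,4}:  v_{1} + v_{4} = v_{5} ; sig = (2;(1))
  {2,6}:  v_{2} + v_{6} = v_{3} ; sig = (2;(1))
  {3,5}:  v_{3} + v_{5} = v_{0} ; sig = (2;(1))
  {1,3}:  v_{1} + v_{3} = 2·v_{0} ; sig = (2;(2))

so the primitive-relation signature multiset is
    (2;())
    (2;(1))
    (2;(1))
    (2;(1))
    (2;(1))
    (2;(2))


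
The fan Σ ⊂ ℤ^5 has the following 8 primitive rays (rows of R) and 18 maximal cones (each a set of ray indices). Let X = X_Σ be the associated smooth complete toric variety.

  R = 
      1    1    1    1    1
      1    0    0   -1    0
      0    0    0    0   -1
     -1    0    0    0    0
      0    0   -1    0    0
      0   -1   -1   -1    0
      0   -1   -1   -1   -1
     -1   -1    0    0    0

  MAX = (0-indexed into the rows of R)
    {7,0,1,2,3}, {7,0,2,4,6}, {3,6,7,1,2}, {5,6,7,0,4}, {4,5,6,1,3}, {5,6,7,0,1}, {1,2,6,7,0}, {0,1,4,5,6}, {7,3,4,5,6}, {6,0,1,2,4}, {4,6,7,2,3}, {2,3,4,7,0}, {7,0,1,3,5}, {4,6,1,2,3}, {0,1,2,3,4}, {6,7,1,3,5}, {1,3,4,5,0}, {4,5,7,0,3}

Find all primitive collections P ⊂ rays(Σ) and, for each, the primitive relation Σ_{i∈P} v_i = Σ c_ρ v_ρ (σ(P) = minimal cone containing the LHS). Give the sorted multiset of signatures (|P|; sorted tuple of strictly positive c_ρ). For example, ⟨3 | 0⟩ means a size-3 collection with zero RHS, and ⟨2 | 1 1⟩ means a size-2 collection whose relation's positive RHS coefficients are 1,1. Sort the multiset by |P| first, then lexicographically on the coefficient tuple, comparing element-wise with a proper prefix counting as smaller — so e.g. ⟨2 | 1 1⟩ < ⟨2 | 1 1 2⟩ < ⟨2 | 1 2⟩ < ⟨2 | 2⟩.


Primitive collections (3):

  {2,5}:  v_{2} + v_{5} = v_{6}  ⟹  sig = ⟨2 | 1⟩
  {0,3,6}:  v_{0} + v_{3} + v_{6} = 0  ⟹  sig = ⟨3 | 0⟩
  {1,4,7}:  v_{1} + v_{4} + v_{7} = v_{5}  ⟹  sig = ⟨3 | 1⟩

so the primitive-relation signature multiset is
    |P|=2: 1 collection, coeffs (1)
    |P|=3: 2 collections, coeffs (), (1)


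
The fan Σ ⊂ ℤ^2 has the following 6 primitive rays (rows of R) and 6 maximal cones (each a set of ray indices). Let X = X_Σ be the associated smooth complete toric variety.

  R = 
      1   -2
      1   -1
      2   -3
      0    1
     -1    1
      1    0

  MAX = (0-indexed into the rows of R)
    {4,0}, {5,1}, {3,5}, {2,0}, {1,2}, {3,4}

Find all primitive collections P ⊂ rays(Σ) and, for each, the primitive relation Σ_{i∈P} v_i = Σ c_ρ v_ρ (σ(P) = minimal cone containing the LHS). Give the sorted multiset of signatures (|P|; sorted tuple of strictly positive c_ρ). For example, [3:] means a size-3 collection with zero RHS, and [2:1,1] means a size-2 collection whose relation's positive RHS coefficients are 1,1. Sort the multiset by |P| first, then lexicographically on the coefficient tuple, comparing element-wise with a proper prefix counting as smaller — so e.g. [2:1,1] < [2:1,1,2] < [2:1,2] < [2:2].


Primitive collections (9):

  • {1,4}:  v_{1} + v_{4} = 0  ⟹  sig = [2:]
  • {0,1}:  v_{0} + v_{1} = v_{2}  ⟹  sig = [2:1]
  • {0,3}:  v_{0} + v_{3} = v_{1}  ⟹  sig = [2:1]
  • {1,3}:  v_{1} + v_{3} = v_{5}  ⟹  sig = [2:1]
  • {2,4}:  v_{2} + v_{4} = v_{0}  ⟹  sig = [2:1]
  • {4,5}:  v_{4} + v_{5} = v_{3}  ⟹  sig = [2:1]
  • {0,5}:  v_{0} + v_{5} = 2·v_{1}  ⟹  sig = [2:2]
  • {2,3}:  v_{2} + v_{3} = 2·v_{1}  ⟹  sig = [2:2]
  • {2,5}:  v_{2} + v_{5} = 3·v_{1}  ⟹  sig = [2:3]

Signatures (|P|; sorted positive RHS coefficients), sorted:
    [2:]
    [2:1]
    [2:1]
    [2:1]
    [2:1]
    [2:1]
    [2:2]
    [2:2]
    [2:3]


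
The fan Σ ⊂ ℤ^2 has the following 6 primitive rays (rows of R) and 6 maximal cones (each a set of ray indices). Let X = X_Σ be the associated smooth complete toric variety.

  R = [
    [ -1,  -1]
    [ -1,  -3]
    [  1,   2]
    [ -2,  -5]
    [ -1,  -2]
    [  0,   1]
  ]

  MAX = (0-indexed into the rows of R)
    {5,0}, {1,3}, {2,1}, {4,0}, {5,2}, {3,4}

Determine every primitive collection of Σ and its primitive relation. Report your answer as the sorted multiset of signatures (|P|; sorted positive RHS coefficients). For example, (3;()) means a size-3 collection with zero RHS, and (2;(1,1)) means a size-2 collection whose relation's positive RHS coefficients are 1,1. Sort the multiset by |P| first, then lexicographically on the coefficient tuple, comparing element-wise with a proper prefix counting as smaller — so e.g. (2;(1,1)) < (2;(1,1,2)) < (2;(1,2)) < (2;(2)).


The 9 primitive collections of Σ (r=6, n=2):

  P={2,4}:  v_{2} + v_{4} = 0  so sig = (2;())
  P={0,2}:  v_{0} + v_{2} = v_{5}  so sig = (2;(1))
  P={1,4}:  v_{1} + v_{4} = v_{3}  so sig = (2;(1))
  P={1,5}:  v_{1} + v_{5} = v_{4}  so sig = (2;(1))
  P={2,3}:  v_{2} + v_{3} = v_{1}  so sig = (2;(1))
  P={4,5}:  v_{4} + v_{5} = v_{0}  so sig = (2;(1))
  P={0,1}:  v_{0} + v_{1} = 2·v_{4}  so sig = (2;(2))
  P={3,5}:  v_{3} + v_{5} = 2·v_{4}  so sig = (2;(2))
  P={0,3}:  v_{0} + v_{3} = 3·v_{4}  so sig = (2;(3))

Sorted signature multiset PRS(X):
{ (2;()),  (2;(1)) ×5,  (2;(2)) ×2,  (2;(3)) }


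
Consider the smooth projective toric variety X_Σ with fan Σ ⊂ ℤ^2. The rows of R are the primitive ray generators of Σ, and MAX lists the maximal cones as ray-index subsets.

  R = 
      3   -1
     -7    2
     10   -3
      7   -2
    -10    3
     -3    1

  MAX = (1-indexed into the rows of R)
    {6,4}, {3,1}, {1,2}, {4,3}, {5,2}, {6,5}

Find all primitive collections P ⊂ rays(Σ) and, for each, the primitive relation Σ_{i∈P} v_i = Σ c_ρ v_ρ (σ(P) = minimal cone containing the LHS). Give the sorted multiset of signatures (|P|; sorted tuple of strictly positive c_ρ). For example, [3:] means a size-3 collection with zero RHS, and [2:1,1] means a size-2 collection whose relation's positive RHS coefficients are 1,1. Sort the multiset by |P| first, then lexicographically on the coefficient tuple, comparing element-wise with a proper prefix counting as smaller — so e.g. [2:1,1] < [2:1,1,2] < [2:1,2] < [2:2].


Minimal non-faces — 9 found among 6 rays, 6 max cones:

  P = {1,6}:  v_{1} + v_{6} = 0 — sig = [2:]
  P = {2,4}:  v_{2} + v_{4} = 0 — sig = [2:]
  P = {3,5}:  v_{3} + v_{5} = 0 — sig = [2:]
  P = {1,4}:  v_{1} + v_{4} = v_{3} — sig = [2:1]
  P = {1,5}:  v_{1} + v_{5} = v_{2} — sig = [2:1]
  P = {2,3}:  v_{2} + v_{3} = v_{1} — sig = [2:1]
  P = {2,6}:  v_{2} + v_{6} = v_{5} — sig = [2:1]
  P = {3,6}:  v_{3} + v_{6} = v_{4} — sig = [2:1]
  P = {4,5}:  v_{4} + v_{5} = v_{6} — sig = [2:1]

Hence PRS(X_Σ) =
    |P|=2: 9 collections, coeffs (), (), (), (1), (1), (1), (1), (1), (1)


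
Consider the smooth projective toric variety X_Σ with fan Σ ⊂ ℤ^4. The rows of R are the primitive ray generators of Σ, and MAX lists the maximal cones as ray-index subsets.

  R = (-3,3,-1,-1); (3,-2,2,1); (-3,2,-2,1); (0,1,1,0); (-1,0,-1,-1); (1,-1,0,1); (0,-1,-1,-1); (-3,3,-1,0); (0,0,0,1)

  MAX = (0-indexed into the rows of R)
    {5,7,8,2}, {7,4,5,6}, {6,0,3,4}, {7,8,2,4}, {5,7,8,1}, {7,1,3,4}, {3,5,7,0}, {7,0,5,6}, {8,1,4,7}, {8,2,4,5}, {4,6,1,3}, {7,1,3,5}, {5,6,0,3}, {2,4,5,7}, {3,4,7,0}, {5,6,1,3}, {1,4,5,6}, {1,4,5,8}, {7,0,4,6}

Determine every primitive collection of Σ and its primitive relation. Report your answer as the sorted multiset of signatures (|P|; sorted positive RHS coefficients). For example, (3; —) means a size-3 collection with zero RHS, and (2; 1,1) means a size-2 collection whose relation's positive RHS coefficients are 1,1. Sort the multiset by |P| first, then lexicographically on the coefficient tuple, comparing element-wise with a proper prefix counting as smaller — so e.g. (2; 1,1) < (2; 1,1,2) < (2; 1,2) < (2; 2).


Minimal non-faces — 14 found among 9 rays, 19 max cones:

  P = {0,1}:  v_{0} + v_{1} = v_{3}  →  sig = (2; 1)
  P = {0,8}:  v_{0} + v_{8} = v_{7}  →  sig = (2; 1)
  P = {2,3}:  v_{2} + v_{3} = v_{7} + v_{8}  →  sig = (2; 1,1)
  P = {3,8}:  v_{3} + v_{8} = v_{1} + v_{7}  →  sig = (2; 1,1)
  P = {6,8}:  v_{6} + v_{8} = v_{4} + v_{5}  →  sig = (2; 1,1)
  P = {0,2}:  v_{0} + v_{2} = v_{4} + v_{5} + 2·v_{7}  →  sig = (2; 1,1,2)
  P = {2,6}:  v_{2} + v_{6} = 2·v_{4} + 2·v_{5} + v_{7}  →  sig = (2; 1,2,2)
  P = {1,2}:  v_{1} + v_{2} = 2·v_{8}  →  sig = (2; 2)
  P = {1,6,7}:  v_{1} + v_{6} + v_{7} = 0  →  sig = (3; —)
  P = {3,4,5}:  v_{3} + v_{4} + v_{5} = 0  →  sig = (3; —)
  P = {3,6,7}:  v_{3} + v_{6} + v_{7} = v_{0}  →  sig = (3; 1)
  P = {0,4,5}:  v_{0} + v_{4} + v_{5} = v_{6} + v_{7}  →  sig = (3; 1,1)
  P = {1,4,5,7}:  v_{1} + v_{4} + v_{5} + v_{7} = v_{8}  →  sig = (4; 1)
  P = {4,5,7,8}:  v_{4} + v_{5} + v_{7} + v_{8} = v_{2}  →  sig = (4; 1)

Hence PRS(X_Σ) =
{ (2; 1) ×2,  (2; 1,1) ×3,  (2; 1,1,2),  (2; 1,2,2),  (2; 2),  (3; —) ×2,  (3; 1),  (3; 1,1),  (4; 1) ×2 }


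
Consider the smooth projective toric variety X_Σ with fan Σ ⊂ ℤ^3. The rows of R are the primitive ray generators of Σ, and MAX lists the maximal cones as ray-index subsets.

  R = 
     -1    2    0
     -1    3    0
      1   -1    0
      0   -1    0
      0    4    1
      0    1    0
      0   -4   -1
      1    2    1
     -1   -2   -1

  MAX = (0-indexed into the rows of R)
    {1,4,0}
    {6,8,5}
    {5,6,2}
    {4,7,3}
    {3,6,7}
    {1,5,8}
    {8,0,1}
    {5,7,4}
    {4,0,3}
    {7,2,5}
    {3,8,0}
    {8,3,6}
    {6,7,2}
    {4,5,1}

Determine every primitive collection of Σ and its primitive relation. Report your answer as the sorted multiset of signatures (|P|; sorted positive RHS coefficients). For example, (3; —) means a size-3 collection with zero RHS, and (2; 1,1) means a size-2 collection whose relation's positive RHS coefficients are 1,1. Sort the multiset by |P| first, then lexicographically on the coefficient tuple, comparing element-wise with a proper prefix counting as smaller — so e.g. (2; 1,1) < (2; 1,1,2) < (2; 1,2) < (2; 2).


16 minimal non-faces of Δ(Σ) (on 9 rays):

  {3,5}:  v_{3} + v_{5} = 0  ⇒ sig = (2; —)
  {4,6}:  v_{4} + v_{6} = 0  ⇒ sig = (2; —)
  {7,8}:  v_{7} + v_{8} = 0  ⇒ sig = (2; —)
  {0,2}:  v_{0} + v_{2} = v_{5}  ⇒ sig = (2; 1)
  {0,5}:  v_{0} + v_{5} = v_{1}  ⇒ sig = (2; 1)
  {0,6}:  v_{0} + v_{6} = v_{8}  ⇒ sig = (2; 1)
  {0,7}:  v_{0} + v_{7} = v_{4}  ⇒ sig = (2; 1)
  {1,3}:  v_{1} + v_{3} = v_{0}  ⇒ sig = (2; 1)
  {4,8}:  v_{4} + v_{8} = v_{0}  ⇒ sig = (2; 1)
  {1,6}:  v_{1} + v_{6} = v_{5} + v_{8}  ⇒ sig = (2; 1,1)
  {1,7}:  v_{1} + v_{7} = v_{4} + v_{5}  ⇒ sig = (2; 1,1)
  {2,3}:  v_{2} + v_{3} = v_{6} + v_{7}  ⇒ sig = (2; 1,1)
  {2,4}:  v_{2} + v_{4} = v_{5} + v_{7}  ⇒ sig = (2; 1,1)
  {2,8}:  v_{2} + v_{8} = v_{5} + v_{6}  ⇒ sig = (2; 1,1)
  {1,2}:  v_{1} + v_{2} = 2·v_{5}  ⇒ sig = (2; 2)
  {5,6,7}:  v_{5} + v_{6} + v_{7} = v_{2}  ⇒ sig = (3; 1)

Sorted signature multiset PRS(X):
{ (2; —) ×3,  (2; 1) ×6,  (2; 1,1) ×5,  (2; 2),  (3; 1) }


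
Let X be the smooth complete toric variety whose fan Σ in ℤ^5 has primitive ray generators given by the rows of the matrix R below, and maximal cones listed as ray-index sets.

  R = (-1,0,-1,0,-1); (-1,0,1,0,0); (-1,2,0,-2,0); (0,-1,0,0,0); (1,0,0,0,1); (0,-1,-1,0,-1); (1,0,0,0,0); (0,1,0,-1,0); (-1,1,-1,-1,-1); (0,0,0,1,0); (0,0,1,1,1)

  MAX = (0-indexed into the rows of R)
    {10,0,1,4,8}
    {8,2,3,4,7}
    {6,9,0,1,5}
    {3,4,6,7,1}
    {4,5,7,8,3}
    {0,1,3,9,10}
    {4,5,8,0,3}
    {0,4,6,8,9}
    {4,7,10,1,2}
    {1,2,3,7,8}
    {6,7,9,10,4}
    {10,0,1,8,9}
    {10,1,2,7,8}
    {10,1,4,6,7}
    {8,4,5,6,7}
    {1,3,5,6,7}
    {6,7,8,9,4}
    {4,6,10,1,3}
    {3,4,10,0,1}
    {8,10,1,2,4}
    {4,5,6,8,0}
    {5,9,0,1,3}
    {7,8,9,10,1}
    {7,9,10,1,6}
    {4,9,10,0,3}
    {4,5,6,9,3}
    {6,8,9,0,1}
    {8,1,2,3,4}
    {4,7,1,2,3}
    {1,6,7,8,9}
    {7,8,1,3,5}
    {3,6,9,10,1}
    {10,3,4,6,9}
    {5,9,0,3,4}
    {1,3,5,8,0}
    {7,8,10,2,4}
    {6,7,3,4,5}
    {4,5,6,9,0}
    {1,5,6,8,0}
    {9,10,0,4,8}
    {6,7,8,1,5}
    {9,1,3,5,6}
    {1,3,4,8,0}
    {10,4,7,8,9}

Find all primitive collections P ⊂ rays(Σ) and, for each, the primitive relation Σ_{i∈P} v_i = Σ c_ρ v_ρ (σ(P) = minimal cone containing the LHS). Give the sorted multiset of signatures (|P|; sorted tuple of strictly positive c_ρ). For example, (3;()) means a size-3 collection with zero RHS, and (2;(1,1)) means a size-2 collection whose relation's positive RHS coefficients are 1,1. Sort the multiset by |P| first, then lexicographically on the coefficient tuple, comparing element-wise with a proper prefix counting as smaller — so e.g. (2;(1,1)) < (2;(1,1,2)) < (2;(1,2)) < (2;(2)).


Primitive collections (22):

  • {0,7}:  v_{0} + v_{7} = v_{8}  ⇒ sig = (2;(1))
  • {5,10}:  v_{5} + v_{10} = v_{3} + v_{9}  ⇒ sig = (2;(1,1))
  • {2,5}:  v_{2} + v_{5} = v_{3} + v_{7} + v_{8}  ⇒ sig = (2;(1,1,1))
  • {2,9}:  v_{2} + v_{9} = v_{7} + v_{8} + v_{10}  ⇒ sig = (2;(1,1,1))
  • {0,2}:  v_{0} + v_{2} = v_{1} + v_{4} + 2·v_{8}  ⇒ sig = (2;(1,1,2))
  • {2,6}:  v_{2} + v_{6} = 2·v_{7}  ⇒ sig = (2;(2))
  • {3,7,9}:  v_{3} + v_{7} + v_{9} = 0  ⇒ sig = (3;())
  • {0,3,6}:  v_{0} + v_{3} + v_{6} = v_{5}  ⇒ sig = (3;(1))
  • {0,6,10}:  v_{0} + v_{6} + v_{10} = v_{9}  ⇒ sig = (3;(1))
  • {1,4,5}:  v_{1} + v_{4} + v_{5} = v_{3}  ⇒ sig = (3;(1))
  • {1,4,9}:  v_{1} + v_{4} + v_{9} = v_{10}  ⇒ sig = (3;(1))
  • {3,8,9}:  v_{3} + v_{8} + v_{9} = v_{0}  ⇒ sig = (3;(1))
  • {3,6,8}:  v_{3} + v_{6} + v_{8} = v_{5} + v_{7}  ⇒ sig = (3;(1,1))
  • {3,7,10}:  v_{3} + v_{7} + v_{10} = v_{1} + v_{4}  ⇒ sig = (3;(1,1))
  • {5,7,9}:  v_{5} + v_{7} + v_{9} = v_{0} + v_{6}  ⇒ sig = (3;(1,1))
  • {6,8,10}:  v_{6} + v_{8} + v_{10} = v_{7} + v_{9}  ⇒ sig = (3;(1,1))
  • {3,8,10}:  v_{3} + v_{8} + v_{10} = v_{0} + v_{1} + v_{4}  ⇒ sig = (3;(1,1,1))
  • {5,8,9}:  v_{5} + v_{8} + v_{9} = 2·v_{0} + v_{6}  ⇒ sig = (3;(1,2))
  • {2,3,10}:  v_{2} + v_{3} + v_{10} = 2·v_{1} + 2·v_{4} + v_{8}  ⇒ sig = (3;(1,2,2))
  • {0,1,4,6}:  v_{0} + v_{1} + v_{4} + v_{6} = 0  ⇒ sig = (4;())
  • {1,4,6,8}:  v_{1} + v_{4} + v_{6} + v_{8} = v_{7}  ⇒ sig = (4;(1))
  • {1,4,7,8}:  v_{1} + v_{4} + v_{7} + v_{8} = v_{2}  ⇒ sig = (4;(1))

Sorted signature multiset PRS(X):
    (2;(1))
    (2;(1,1))
    (2;(1,1,1))
    (2;(1,1,1))
    (2;(1,1,2))
    (2;(2))
    (3;())
    (3;(1))
    (3;(1))
    (3;(1))
    (3;(1))
    (3;(1))
    (3;(1,1))
    (3;(1,1))
    (3;(1,1))
    (3;(1,1))
    (3;(1,1,1))
    (3;(1,2))
    (3;(1,2,2))
    (4;())
    (4;(1))
    (4;(1))


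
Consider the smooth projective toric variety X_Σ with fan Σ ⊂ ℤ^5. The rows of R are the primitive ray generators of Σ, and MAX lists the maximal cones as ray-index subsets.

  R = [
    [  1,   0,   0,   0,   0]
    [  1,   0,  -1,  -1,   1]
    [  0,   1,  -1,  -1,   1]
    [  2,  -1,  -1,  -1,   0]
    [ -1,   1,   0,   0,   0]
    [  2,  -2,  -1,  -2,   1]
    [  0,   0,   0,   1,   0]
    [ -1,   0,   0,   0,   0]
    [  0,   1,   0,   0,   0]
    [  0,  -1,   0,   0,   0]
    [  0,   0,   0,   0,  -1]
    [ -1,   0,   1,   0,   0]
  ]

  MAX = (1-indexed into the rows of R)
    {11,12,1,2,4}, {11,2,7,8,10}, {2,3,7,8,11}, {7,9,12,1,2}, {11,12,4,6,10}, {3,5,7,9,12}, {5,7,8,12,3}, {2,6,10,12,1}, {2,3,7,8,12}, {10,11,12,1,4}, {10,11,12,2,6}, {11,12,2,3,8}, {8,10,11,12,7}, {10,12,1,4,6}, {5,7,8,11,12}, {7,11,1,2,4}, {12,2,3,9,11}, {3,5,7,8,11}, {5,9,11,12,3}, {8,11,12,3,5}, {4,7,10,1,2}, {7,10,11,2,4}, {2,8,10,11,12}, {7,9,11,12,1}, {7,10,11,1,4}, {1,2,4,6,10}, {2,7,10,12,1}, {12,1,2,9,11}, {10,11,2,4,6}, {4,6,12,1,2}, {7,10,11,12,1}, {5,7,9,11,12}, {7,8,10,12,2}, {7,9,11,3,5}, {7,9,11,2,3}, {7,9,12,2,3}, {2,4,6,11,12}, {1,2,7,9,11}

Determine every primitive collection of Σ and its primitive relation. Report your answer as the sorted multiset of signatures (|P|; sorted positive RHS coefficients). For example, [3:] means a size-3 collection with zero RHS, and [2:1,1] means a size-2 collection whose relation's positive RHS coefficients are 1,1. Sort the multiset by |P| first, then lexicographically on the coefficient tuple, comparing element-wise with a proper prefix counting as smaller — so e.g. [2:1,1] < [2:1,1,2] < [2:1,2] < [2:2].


Δ(Σ) — 12 vertices, 23 min non-faces:

  P = {1,8}:  v_{1} + v_{8} = 0  →  sig = [2:]
  P = {9,10}:  v_{9} + v_{10} = 0  →  sig = [2:]
  P = {1,5}:  v_{1} + v_{5} = v_{9}  →  sig = [2:1]
  P = {2,5}:  v_{2} + v_{5} = v_{3}  →  sig = [2:1]
  P = {5,10}:  v_{5} + v_{10} = v_{8}  →  sig = [2:1]
  P = {8,9}:  v_{8} + v_{9} = v_{5}  →  sig = [2:1]
  P = {1,3}:  v_{1} + v_{3} = v_{2} + v_{9}  →  sig = [2:1,1]
  P = {3,10}:  v_{3} + v_{10} = v_{2} + v_{8}  →  sig = [2:1,1]
  P = {4,5}:  v_{4} + v_{5} = v_{2} + v_{11}  →  sig = [2:1,1]
  P = {4,8}:  v_{4} + v_{8} = v_{2} + v_{10} + v_{11}  →  sig = [2:1,1,1]
  P = {4,9}:  v_{4} + v_{9} = v_{1} + v_{2} + v_{11}  →  sig = [2:1,1,1]
  P = {6,9}:  v_{6} + v_{9} = v_{2} + v_{4} + v_{12}  →  sig = [2:1,1,1]
  P = {5,6}:  v_{5} + v_{6} = 2·v_{2} + v_{10} + v_{11} + v_{12}  →  sig = [2:1,1,1,2]
  P = {3,6}:  v_{3} + v_{6} = 3·v_{2} + v_{10} + v_{11} + v_{12}  →  sig = [2:1,1,1,3]
  P = {6,7}:  v_{6} + v_{7} = v_{1} + v_{2} + 2·v_{10}  →  sig = [2:1,1,2]
  P = {6,8}:  v_{6} + v_{8} = 2·v_{2} + 2·v_{10} + v_{11} + v_{12}  →  sig = [2:1,1,2,2]
  P = {3,4}:  v_{3} + v_{4} = 2·v_{2} + v_{11}  →  sig = [2:1,2]
  P = {4,7,12}:  v_{4} + v_{7} + v_{12} = v_{1} + v_{10}  →  sig = [3:1,1]
  P = {1,6,11}:  v_{1} + v_{6} + v_{11} = 2·v_{4} + v_{12}  →  sig = [3:1,2]
  P = {2,7,11,12}:  v_{2} + v_{7} + v_{11} + v_{12} = 0  →  sig = [4:]
  P = {1,2,10,11}:  v_{1} + v_{2} + v_{10} + v_{11} = v_{4}  →  sig = [4:1]
  P = {2,4,10,12}:  v_{2} + v_{4} + v_{10} + v_{12} = v_{6}  →  sig = [4:1]
  P = {3,7,11,12}:  v_{3} + v_{7} + v_{11} + v_{12} = v_{5}  →  sig = [4:1]

so the primitive-relation signature multiset is
{ [2:] ×2,  [2:1] ×4,  [2:1,1] ×3,  [2:1,1,1] ×3,  [2:1,1,1,2],  [2:1,1,1,3],  [2:1,1,2],  [2:1,1,2,2],  [2:1,2],  [3:1,1],  [3:1,2],  [4:],  [4:1] ×3 }


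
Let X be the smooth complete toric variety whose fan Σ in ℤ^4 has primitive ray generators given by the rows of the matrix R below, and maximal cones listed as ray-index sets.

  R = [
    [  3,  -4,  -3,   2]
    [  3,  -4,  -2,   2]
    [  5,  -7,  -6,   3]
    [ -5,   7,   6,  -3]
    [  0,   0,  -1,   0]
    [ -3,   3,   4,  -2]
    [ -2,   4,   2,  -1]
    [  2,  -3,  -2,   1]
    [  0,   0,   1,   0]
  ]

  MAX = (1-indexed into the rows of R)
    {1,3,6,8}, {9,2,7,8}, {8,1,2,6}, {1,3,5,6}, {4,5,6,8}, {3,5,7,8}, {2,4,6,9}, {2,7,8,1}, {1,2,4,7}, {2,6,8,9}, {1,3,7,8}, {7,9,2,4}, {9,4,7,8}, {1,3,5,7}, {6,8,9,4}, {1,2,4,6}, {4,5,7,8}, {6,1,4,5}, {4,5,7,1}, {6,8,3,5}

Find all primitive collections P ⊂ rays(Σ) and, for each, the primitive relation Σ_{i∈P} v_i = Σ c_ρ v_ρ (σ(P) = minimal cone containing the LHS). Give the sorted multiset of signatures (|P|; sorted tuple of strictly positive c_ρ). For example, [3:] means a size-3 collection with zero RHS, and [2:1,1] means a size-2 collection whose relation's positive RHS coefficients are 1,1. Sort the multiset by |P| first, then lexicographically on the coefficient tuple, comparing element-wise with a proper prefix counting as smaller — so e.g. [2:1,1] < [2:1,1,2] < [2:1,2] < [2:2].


|primitive collections| = 10. Relations:

  P = {3,4}:  v_{3} + v_{4} = 0 — sig = [2:]
  P = {5,9}:  v_{5} + v_{9} = 0 — sig = [2:]
  P = {1,9}:  v_{1} + v_{9} = v_{2} — sig = [2:1]
  P = {2,5}:  v_{2} + v_{5} = v_{1} — sig = [2:1]
  P = {6,7}:  v_{6} + v_{7} = v_{4} — sig = [2:1]
  P = {3,9}:  v_{3} + v_{9} = v_{1} + v_{8} — sig = [2:1,1]
  P = {2,3}:  v_{2} + v_{3} = 2·v_{1} + v_{8} — sig = [2:1,2]
  P = {1,4,8}:  v_{1} + v_{4} + v_{8} = v_{9} — sig = [3:1]
  P = {1,5,8}:  v_{1} + v_{5} + v_{8} = v_{3} — sig = [3:1]
  P = {2,4,8}:  v_{2} + v_{4} + v_{8} = 2·v_{9} — sig = [3:2]

Sorted signature multiset PRS(X):
    |P|=2: 7 collections, coeffs (), (), (1), (1), (1), (1,1), (1,2)
    |P|=3: 3 collections, coeffs (1), (1), (2)


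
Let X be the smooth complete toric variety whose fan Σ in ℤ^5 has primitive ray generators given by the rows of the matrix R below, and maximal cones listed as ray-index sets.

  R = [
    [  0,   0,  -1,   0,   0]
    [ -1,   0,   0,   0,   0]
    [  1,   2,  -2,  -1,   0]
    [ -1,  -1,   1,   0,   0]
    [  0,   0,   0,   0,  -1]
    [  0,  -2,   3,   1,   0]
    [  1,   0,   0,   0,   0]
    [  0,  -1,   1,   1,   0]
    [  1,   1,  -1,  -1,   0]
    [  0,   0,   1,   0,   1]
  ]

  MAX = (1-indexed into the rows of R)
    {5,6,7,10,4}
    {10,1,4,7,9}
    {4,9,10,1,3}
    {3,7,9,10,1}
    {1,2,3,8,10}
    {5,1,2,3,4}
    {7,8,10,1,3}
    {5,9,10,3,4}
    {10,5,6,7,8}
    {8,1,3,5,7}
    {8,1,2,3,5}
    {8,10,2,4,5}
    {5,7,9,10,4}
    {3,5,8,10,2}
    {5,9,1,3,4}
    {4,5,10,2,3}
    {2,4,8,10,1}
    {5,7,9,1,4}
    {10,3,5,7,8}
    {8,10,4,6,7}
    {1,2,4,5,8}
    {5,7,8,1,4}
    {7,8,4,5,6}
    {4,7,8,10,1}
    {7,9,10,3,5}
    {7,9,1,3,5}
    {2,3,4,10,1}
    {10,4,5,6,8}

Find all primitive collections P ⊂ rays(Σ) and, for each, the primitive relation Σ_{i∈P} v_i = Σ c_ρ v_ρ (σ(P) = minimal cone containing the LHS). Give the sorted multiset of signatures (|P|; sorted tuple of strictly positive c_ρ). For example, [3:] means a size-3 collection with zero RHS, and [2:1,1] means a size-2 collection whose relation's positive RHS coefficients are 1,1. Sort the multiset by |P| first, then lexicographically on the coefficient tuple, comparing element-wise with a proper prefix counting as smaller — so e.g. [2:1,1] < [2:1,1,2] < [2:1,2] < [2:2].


Δ(Σ) — 10 vertices, 11 min non-faces:

  P={2,7}:  v_{2} + v_{7} = 0  so sig = [2:]
  P={8,9}:  v_{8} + v_{9} = v_{7}  so sig = [2:1]
  P={2,9}:  v_{2} + v_{9} = v_{3} + v_{4}  so sig = [2:1,1]
  P={1,6}:  v_{1} + v_{6} = v_{4} + v_{7} + v_{8}  so sig = [2:1,1,1]
  P={3,6}:  v_{3} + v_{6} = v_{5} + v_{7} + v_{10}  so sig = [2:1,1,1]
  P={2,6}:  v_{2} + v_{6} = v_{4} + v_{5} + v_{8} + v_{10}  so sig = [2:1,1,1,1]
  P={6,9}:  v_{6} + v_{9} = v_{4} + v_{5} + 2·v_{7} + v_{10}  so sig = [2:1,1,1,2]
  P={1,5,10}:  v_{1} + v_{5} + v_{10} = 0  so sig = [3:]
  P={3,4,8}:  v_{3} + v_{4} + v_{8} = 0  so sig = [3:]
  P={3,4,7}:  v_{3} + v_{4} + v_{7} = v_{9}  so sig = [3:1]
  P={4,5,7,8,10}:  v_{4} + v_{5} + v_{7} + v_{8} + v_{10} = v_{6}  so sig = [5:1]

Signatures (|P|; sorted positive RHS coefficients), sorted:
[[2:], [2:1], [2:1,1], [2:1,1,1], [2:1,1,1], [2:1,1,1,1], [2:1,1,1,2], [3:], [3:], [3:1], [5:1]]


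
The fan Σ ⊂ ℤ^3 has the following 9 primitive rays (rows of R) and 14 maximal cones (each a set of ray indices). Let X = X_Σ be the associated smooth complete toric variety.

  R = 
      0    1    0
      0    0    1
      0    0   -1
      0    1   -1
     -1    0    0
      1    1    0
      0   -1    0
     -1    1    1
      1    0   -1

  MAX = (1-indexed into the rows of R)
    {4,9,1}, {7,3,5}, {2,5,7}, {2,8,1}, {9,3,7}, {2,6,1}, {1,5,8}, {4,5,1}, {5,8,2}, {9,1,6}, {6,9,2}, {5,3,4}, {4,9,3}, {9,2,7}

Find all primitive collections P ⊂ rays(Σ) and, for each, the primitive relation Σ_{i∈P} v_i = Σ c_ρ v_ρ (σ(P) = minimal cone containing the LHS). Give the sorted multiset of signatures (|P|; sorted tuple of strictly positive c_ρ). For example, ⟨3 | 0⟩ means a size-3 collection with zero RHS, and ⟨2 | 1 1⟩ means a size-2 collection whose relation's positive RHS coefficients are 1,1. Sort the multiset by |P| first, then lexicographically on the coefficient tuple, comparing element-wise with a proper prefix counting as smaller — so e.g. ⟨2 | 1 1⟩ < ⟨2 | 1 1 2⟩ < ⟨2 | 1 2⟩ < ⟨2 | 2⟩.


Σ has 17 primitive collections:

  • {1,7}:  v_{1} + v_{7} = 0  →  sig = ⟨2 | 0⟩
  • {2,3}:  v_{2} + v_{3} = 0  →  sig = ⟨2 | 0⟩
  • {1,3}:  v_{1} + v_{3} = v_{4}  →  sig = ⟨2 | 1⟩
  • {2,4}:  v_{2} + v_{4} = v_{1}  →  sig = ⟨2 | 1⟩
  • {4,7}:  v_{4} + v_{7} = v_{3}  →  sig = ⟨2 | 1⟩
  • {5,6}:  v_{5} + v_{6} = v_{1}  →  sig = ⟨2 | 1⟩
  • {5,9}:  v_{5} + v_{9} = v_{3}  →  sig = ⟨2 | 1⟩
  • {8,9}:  v_{8} + v_{9} = v_{1}  →  sig = ⟨2 | 1⟩
  • {3,6}:  v_{3} + v_{6} = v_{1} + v_{9}  →  sig = ⟨2 | 1 1⟩
  • {3,8}:  v_{3} + v_{8} = v_{1} + v_{5}  →  sig = ⟨2 | 1 1⟩
  • {6,7}:  v_{6} + v_{7} = v_{2} + v_{9}  →  sig = ⟨2 | 1 1⟩
  • {7,8}:  v_{7} + v_{8} = v_{2} + v_{5}  →  sig = ⟨2 | 1 1⟩
  • {4,6}:  v_{4} + v_{6} = 2·v_{1} + v_{9}  →  sig = ⟨2 | 1 2⟩
  • {4,8}:  v_{4} + v_{8} = 2·v_{1} + v_{5}  →  sig = ⟨2 | 1 2⟩
  • {6,8}:  v_{6} + v_{8} = 2·v_{1} + v_{2}  →  sig = ⟨2 | 1 2⟩
  • {1,2,5}:  v_{1} + v_{2} + v_{5} = v_{8}  →  sig = ⟨3 | 1⟩
  • {1,2,9}:  v_{1} + v_{2} + v_{9} = v_{6}  →  sig = ⟨3 | 1⟩

Signatures (|P|; sorted positive RHS coefficients), sorted:
    ⟨2 | 0⟩
    ⟨2 | 0⟩
    ⟨2 | 1⟩
    ⟨2 | 1⟩
    ⟨2 | 1⟩
    ⟨2 | 1⟩
    ⟨2 | 1⟩
    ⟨2 | 1⟩
    ⟨2 | 1 1⟩
    ⟨2 | 1 1⟩
    ⟨2 | 1 1⟩
    ⟨2 | 1 1⟩
    ⟨2 | 1 2⟩
    ⟨2 | 1 2⟩
    ⟨2 | 1 2⟩
    ⟨3 | 1⟩
    ⟨3 | 1⟩


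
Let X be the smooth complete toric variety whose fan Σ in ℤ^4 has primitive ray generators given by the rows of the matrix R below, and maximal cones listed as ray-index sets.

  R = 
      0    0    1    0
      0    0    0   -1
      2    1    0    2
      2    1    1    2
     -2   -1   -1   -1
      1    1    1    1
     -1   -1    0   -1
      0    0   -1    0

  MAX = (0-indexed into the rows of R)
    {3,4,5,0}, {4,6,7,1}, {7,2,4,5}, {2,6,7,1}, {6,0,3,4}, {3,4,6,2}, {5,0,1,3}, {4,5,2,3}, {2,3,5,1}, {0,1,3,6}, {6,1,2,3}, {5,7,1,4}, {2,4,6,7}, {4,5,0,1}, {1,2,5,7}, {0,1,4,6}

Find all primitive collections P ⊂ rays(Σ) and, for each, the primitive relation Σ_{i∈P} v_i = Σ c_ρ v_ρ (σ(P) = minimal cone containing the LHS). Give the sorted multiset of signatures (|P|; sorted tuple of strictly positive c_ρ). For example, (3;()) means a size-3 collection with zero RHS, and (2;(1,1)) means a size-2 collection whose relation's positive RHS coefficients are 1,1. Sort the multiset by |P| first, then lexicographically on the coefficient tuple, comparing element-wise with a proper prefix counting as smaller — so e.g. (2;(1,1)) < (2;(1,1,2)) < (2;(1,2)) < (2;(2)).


Δ(Σ) — 8 vertices, 6 min non-faces:

  {0,7}:  v_{0} + v_{7} = 0 ; sig = (2;())
  {0,2}:  v_{0} + v_{2} = v_{3} ; sig = (2;(1))
  {3,7}:  v_{3} + v_{7} = v_{2} ; sig = (2;(1))
  {5,6}:  v_{5} + v_{6} = v_{0} ; sig = (2;(1))
  {1,3,4}:  v_{1} + v_{3} + v_{4} = 0 ; sig = (3;())
  {1,2,4}:  v_{1} + v_{2} + v_{4} = v_{7} ; sig = (3;(1))

so the primitive-relation signature multiset is
    (2;())
    (2;(1))
    (2;(1))
    (2;(1))
    (3;())
    (3;(1))


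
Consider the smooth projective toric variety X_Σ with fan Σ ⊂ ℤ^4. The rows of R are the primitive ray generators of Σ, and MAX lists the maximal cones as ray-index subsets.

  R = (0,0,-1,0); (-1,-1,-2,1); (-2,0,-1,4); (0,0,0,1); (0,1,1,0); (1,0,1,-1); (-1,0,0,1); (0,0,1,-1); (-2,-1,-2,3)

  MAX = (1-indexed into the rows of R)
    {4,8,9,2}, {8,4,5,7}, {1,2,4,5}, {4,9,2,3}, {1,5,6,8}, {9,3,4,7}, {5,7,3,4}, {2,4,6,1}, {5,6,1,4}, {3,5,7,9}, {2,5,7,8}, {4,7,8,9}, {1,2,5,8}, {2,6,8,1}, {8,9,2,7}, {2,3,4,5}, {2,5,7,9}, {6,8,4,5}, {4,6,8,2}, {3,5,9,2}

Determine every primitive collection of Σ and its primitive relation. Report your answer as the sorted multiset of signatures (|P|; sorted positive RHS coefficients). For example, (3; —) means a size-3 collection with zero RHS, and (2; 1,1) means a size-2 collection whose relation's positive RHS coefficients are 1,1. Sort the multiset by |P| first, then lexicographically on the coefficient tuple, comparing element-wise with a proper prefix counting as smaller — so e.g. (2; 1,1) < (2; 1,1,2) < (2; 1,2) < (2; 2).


Δ(Σ) — 9 vertices, 14 min non-faces:

  {1,7}:  v_{1} + v_{7} = v_{2} + v_{5}  ⇒ sig = (2; 1,1)
  {6,7}:  v_{6} + v_{7} = v_{4} + v_{8}  ⇒ sig = (2; 1,1)
  {1,9}:  v_{1} + v_{9} = 2·v_{2} + v_{4} + v_{5}  ⇒ sig = (2; 1,1,2)
  {6,9}:  v_{6} + v_{9} = v_{2} + 2·v_{4} + v_{8}  ⇒ sig = (2; 1,1,2)
  {3,6}:  v_{3} + v_{6} = 2·v_{4} + v_{7}  ⇒ sig = (2; 1,2)
  {3,8}:  v_{3} + v_{8} = v_{4} + 2·v_{7}  ⇒ sig = (2; 1,2)
  {1,3}:  v_{1} + v_{3} = 2·v_{2} + 2·v_{4} + 2·v_{5}  ⇒ sig = (2; 2,2,2)
  {1,4,8}:  v_{1} + v_{4} + v_{8} = 0  ⇒ sig = (3; —)
  {2,5,6}:  v_{2} + v_{5} + v_{6} = 0  ⇒ sig = (3; —)
  {2,4,7}:  v_{2} + v_{4} + v_{7} = v_{9}  ⇒ sig = (3; 1)
  {4,5,9}:  v_{4} + v_{5} + v_{9} = v_{3}  ⇒ sig = (3; 1)
  {2,3,7}:  v_{2} + v_{3} + v_{7} = v_{5} + 2·v_{9}  ⇒ sig = (3; 1,2)
  {5,8,9}:  v_{5} + v_{8} + v_{9} = 2·v_{7}  ⇒ sig = (3; 2)
  {2,4,5,8}:  v_{2} + v_{4} + v_{5} + v_{8} = v_{7}  ⇒ sig = (4; 1)

Sorted signature multiset PRS(X):
    (2; 1,1)
    (2; 1,1)
    (2; 1,1,2)
    (2; 1,1,2)
    (2; 1,2)
    (2; 1,2)
    (2; 2,2,2)
    (3; —)
    (3; —)
    (3; 1)
    (3; 1)
    (3; 1,2)
    (3; 2)
    (4; 1)


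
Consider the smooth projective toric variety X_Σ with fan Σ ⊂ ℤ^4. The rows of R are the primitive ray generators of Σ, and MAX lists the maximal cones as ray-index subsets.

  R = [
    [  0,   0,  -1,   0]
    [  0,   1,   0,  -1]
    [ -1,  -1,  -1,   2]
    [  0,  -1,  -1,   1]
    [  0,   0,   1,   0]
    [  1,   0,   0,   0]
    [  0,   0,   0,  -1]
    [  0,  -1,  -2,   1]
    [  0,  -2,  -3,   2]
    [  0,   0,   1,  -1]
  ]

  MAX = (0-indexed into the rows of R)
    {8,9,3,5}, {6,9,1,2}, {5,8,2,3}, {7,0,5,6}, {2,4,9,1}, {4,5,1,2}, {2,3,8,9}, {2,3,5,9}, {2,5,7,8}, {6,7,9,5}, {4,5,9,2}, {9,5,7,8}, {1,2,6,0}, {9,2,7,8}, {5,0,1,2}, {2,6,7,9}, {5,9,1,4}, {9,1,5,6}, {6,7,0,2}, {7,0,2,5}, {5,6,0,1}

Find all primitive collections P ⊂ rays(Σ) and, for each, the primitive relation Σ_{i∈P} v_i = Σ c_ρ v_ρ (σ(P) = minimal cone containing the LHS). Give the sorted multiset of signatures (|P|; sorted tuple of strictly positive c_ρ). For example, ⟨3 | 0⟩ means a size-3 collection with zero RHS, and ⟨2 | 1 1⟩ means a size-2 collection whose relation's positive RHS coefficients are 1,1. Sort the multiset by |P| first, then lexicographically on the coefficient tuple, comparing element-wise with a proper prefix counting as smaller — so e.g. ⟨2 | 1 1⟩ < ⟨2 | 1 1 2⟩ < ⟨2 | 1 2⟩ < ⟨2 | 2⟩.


18 collections generate NE(X_Σ); each relation:

  P={0,4}:  v_{0} + v_{4} = 0  so sig = ⟨2 | 0⟩
  P={0,3}:  v_{0} + v_{3} = v_{7}  so sig = ⟨2 | 1⟩
  P={0,9}:  v_{0} + v_{9} = v_{6}  so sig = ⟨2 | 1⟩
  P={1,3}:  v_{1} + v_{3} = v_{0}  so sig = ⟨2 | 1⟩
  P={3,7}:  v_{3} + v_{7} = v_{8}  so sig = ⟨2 | 1⟩
  P={4,6}:  v_{4} + v_{6} = v_{9}  so sig = ⟨2 | 1⟩
  P={4,7}:  v_{4} + v_{7} = v_{3}  so sig = ⟨2 | 1⟩
  P={1,8}:  v_{1} + v_{8} = v_{0} + v_{7}  so sig = ⟨2 | 1 1⟩
  P={3,6}:  v_{3} + v_{6} = v_{7} + v_{9}  so sig = ⟨2 | 1 1⟩
  P={3,4}:  v_{3} + v_{4} = v_{2} + v_{5} + v_{9}  so sig = ⟨2 | 1 1 1⟩
  P={6,8}:  v_{6} + v_{8} = 2·v_{7} + v_{9}  so sig = ⟨2 | 1 2⟩
  P={0,8}:  v_{0} + v_{8} = 2·v_{7}  so sig = ⟨2 | 2⟩
  P={1,7}:  v_{1} + v_{7} = 2·v_{0}  so sig = ⟨2 | 2⟩
  P={4,8}:  v_{4} + v_{8} = 2·v_{3}  so sig = ⟨2 | 2⟩
  P={2,5,6}:  v_{2} + v_{5} + v_{6} = v_{3}  so sig = ⟨3 | 1⟩
  P={1,2,5,9}:  v_{1} + v_{2} + v_{5} + v_{9} = 0  so sig = ⟨4 | 0⟩
  P={2,5,7,9}:  v_{2} + v_{5} + v_{7} + v_{9} = 2·v_{3}  so sig = ⟨4 | 2⟩
  P={2,5,8,9}:  v_{2} + v_{5} + v_{8} + v_{9} = 3·v_{3}  so sig = ⟨4 | 3⟩

Sorted signature multiset PRS(X):
    ⟨2 | 0⟩
    ⟨2 | 1⟩
    ⟨2 | 1⟩
    ⟨2 | 1⟩
    ⟨2 | 1⟩
    ⟨2 | 1⟩
    ⟨2 | 1⟩
    ⟨2 | 1 1⟩
    ⟨2 | 1 1⟩
    ⟨2 | 1 1 1⟩
    ⟨2 | 1 2⟩
    ⟨2 | 2⟩
    ⟨2 | 2⟩
    ⟨2 | 2⟩
    ⟨3 | 1⟩
    ⟨4 | 0⟩
    ⟨4 | 2⟩
    ⟨4 | 3⟩


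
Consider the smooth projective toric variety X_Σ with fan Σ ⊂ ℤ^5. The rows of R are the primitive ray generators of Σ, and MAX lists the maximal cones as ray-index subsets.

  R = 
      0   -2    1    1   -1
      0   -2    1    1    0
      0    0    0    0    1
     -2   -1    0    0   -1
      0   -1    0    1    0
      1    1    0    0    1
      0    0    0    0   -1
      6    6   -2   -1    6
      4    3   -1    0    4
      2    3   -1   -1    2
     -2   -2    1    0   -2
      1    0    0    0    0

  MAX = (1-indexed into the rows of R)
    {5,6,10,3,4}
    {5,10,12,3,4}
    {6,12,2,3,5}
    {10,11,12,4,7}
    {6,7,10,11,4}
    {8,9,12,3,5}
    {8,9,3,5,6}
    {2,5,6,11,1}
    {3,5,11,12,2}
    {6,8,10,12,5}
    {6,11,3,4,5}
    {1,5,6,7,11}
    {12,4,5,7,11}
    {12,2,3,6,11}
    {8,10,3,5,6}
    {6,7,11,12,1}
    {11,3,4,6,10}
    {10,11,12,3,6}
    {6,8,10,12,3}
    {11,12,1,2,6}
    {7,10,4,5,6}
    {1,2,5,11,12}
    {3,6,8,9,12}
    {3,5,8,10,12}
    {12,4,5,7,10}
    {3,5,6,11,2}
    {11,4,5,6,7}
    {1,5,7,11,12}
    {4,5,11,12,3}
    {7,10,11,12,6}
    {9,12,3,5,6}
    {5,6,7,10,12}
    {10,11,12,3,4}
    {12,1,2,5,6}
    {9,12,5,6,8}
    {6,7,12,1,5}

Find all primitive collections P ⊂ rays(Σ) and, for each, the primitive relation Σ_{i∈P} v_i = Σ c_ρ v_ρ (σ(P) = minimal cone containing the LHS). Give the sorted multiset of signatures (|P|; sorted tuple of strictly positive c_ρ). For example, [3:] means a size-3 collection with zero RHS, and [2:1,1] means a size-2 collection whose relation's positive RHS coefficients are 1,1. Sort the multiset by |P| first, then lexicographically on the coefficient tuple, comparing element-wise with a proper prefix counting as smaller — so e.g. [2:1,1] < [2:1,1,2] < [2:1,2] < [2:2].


Primitive collections (23):

  {3,7}:  v_{3} + v_{7} = 0  →  sig = [2:]
  {1,3}:  v_{1} + v_{3} = v_{2}  →  sig = [2:1]
  {2,7}:  v_{2} + v_{7} = v_{1}  →  sig = [2:1]
  {9,10}:  v_{9} + v_{10} = v_{8}  →  sig = [2:1]
  {1,4}:  v_{1} + v_{4} = v_{5} + v_{11}  →  sig = [2:1,1]
  {1,10}:  v_{1} + v_{10} = v_{6} + v_{12}  →  sig = [2:1,1]
  {1,8}:  v_{1} + v_{8} = v_{6} + v_{9} + v_{12}  →  sig = [2:1,1,1]
  {2,4}:  v_{2} + v_{4} = v_{3} + v_{5} + v_{11}  →  sig = [2:1,1,1]
  {2,10}:  v_{2} + v_{10} = v_{3} + v_{6} + v_{12}  →  sig = [2:1,1,1]
  {4,9}:  v_{4} + v_{9} = v_{3} + v_{5} + v_{10}  →  sig = [2:1,1,1]
  {9,11}:  v_{9} + v_{11} = v_{3} + v_{6} + v_{12}  →  sig = [2:1,1,1]
  {2,8}:  v_{2} + v_{8} = v_{3} + v_{6} + v_{9} + v_{12}  →  sig = [2:1,1,1,1]
  {7,9}:  v_{7} + v_{9} = v_{5} + v_{6} + v_{10} + v_{12}  →  sig = [2:1,1,1,1]
  {8,11}:  v_{8} + v_{11} = v_{3} + v_{6} + v_{10} + v_{12}  →  sig = [2:1,1,1,1]
  {7,8}:  v_{7} + v_{8} = v_{5} + v_{6} + 2·v_{10} + v_{12}  →  sig = [2:1,1,1,2]
  {4,8}:  v_{4} + v_{8} = v_{3} + v_{5} + 2·v_{10}  →  sig = [2:1,1,2]
  {1,9}:  v_{1} + v_{9} = v_{3} + v_{5} + 2·v_{6} + 2·v_{12}  →  sig = [2:1,1,2,2]
  {2,9}:  v_{2} + v_{9} = 2·v_{3} + v_{5} + 2·v_{6} + 2·v_{12}  →  sig = [2:1,2,2,2]
  {4,6,12}:  v_{4} + v_{6} + v_{12} = 0  →  sig = [3:]
  {5,10,11}:  v_{5} + v_{10} + v_{11} = 0  →  sig = [3:]
  {5,6,11,12}:  v_{5} + v_{6} + v_{11} + v_{12} = v_{1}  →  sig = [4:1]
  {3,5,6,10,12}:  v_{3} + v_{5} + v_{6} + v_{10} + v_{12} = v_{9}  →  sig = [5:1]
  {3,5,6,8,12}:  v_{3} + v_{5} + v_{6} + v_{8} + v_{12} = 2·v_{9}  →  sig = [5:2]

Sorted signature multiset PRS(X):
    |P|=2: 18 collections, coeffs (), (1), (1), (1), (1,1), (1,1), (1,1,1), (1,1,1), (1,1,1), (1,1,1), (1,1,1), (1,1,1,1), (1,1,1,1), (1,1,1,1), (1,1,1,2), (1,1,2), (1,1,2,2), (1,2,2,2)
    |P|=3: 2 collections, coeffs (), ()
    |P|=4: 1 collection, coeffs (1)
    |P|=5: 2 collections, coeffs (1), (2)


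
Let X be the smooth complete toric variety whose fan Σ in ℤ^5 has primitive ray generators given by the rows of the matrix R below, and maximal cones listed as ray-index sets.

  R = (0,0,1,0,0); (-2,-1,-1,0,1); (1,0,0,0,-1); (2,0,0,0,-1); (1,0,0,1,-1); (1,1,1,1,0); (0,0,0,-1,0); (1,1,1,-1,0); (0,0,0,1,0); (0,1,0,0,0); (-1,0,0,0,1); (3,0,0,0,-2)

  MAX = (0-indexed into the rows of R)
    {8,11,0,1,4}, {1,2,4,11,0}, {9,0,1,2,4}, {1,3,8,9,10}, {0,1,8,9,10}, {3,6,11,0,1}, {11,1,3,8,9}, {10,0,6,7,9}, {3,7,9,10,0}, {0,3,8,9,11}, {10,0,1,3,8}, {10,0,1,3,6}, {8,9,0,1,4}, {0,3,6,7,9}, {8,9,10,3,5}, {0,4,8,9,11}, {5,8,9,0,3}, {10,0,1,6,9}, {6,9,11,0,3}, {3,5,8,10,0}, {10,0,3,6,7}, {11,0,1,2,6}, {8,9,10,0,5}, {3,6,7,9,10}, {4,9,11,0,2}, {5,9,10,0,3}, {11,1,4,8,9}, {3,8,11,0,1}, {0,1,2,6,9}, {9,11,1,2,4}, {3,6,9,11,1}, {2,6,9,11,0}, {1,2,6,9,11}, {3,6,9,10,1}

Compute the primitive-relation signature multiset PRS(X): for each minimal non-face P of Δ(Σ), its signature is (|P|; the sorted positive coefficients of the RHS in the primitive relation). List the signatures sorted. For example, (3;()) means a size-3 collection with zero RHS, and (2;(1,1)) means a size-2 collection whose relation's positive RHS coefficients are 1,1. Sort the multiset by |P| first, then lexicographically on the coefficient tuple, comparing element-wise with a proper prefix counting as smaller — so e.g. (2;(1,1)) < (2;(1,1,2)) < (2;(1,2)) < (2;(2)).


The 23 primitive collections of Σ (r=12, n=5):

  P = {2,10}:  v_{2} + v_{10} = 0 ; sig = (2;())
  P = {6,8}:  v_{6} + v_{8} = 0 ; sig = (2;())
  P = {2,3}:  v_{2} + v_{3} = v_{11} ; sig = (2;(1))
  P = {2,8}:  v_{2} + v_{8} = v_{4} ; sig = (2;(1))
  P = {4,6}:  v_{4} + v_{6} = v_{2} ; sig = (2;(1))
  P = {4,10}:  v_{4} + v_{10} = v_{8} ; sig = (2;(1))
  P = {10,11}:  v_{10} + v_{11} = v_{3} ; sig = (2;(1))
  P = {1,5}:  v_{1} + v_{5} = v_{8} + v_{10} ; sig = (2;(1,1))
  P = {1,7}:  v_{1} + v_{7} = v_{6} + v_{10} ; sig = (2;(1,1))
  P = {3,4}:  v_{3} + v_{4} = v_{8} + v_{11} ; sig = (2;(1,1))
  P = {4,7}:  v_{4} + v_{7} = v_{0} + v_{3} + v_{9} ; sig = (2;(1,1,1))
  P = {2,5}:  v_{2} + v_{5} = v_{0} + v_{3} + v_{8} + v_{9} ; sig = (2;(1,1,1,1))
  P = {2,7}:  v_{2} + v_{7} = v_{0} + v_{3} + v_{6} + v_{9} ; sig = (2;(1,1,1,1))
  P = {5,6}:  v_{5} + v_{6} = v_{0} + v_{3} + v_{9} + v_{10} ; sig = (2;(1,1,1,1))
  P = {7,8}:  v_{7} + v_{8} = v_{0} + v_{3} + v_{9} + v_{10} ; sig = (2;(1,1,1,1))
  P = {4,5}:  v_{4} + v_{5} = v_{0} + v_{3} + 2·v_{8} + v_{9} ; sig = (2;(1,1,1,2))
  P = {5,11}:  v_{5} + v_{11} = v_{0} + 2·v_{3} + v_{8} + v_{9} ; sig = (2;(1,1,1,2))
  P = {7,11}:  v_{7} + v_{11} = v_{0} + 2·v_{3} + v_{6} + v_{9} ; sig = (2;(1,1,1,2))
  P = {5,7}:  v_{5} + v_{7} = 2·v_{0} + 2·v_{3} + 2·v_{9} + 2·v_{10} ; sig = (2;(2,2,2,2))
  P = {0,1,3,9}:  v_{0} + v_{1} + v_{3} + v_{9} = 0 ; sig = (4;())
  P = {0,1,9,11}:  v_{0} + v_{1} + v_{9} + v_{11} = v_{2} ; sig = (4;(1))
  P = {0,3,6,9,10}:  v_{0} + v_{3} + v_{6} + v_{9} + v_{10} = v_{7} ; sig = (5;(1))
  P = {0,3,8,9,10}:  v_{0} + v_{3} + v_{8} + v_{9} + v_{10} = v_{5} ; sig = (5;(1))

Hence PRS(X_Σ) =
    |P|=2: 19 collections, coeffs (), (), (1), (1), (1), (1), (1), (1,1), (1,1), (1,1), (1,1,1), (1,1,1,1), (1,1,1,1), (1,1,1,1), (1,1,1,1), (1,1,1,2), (1,1,1,2), (1,1,1,2), (2,2,2,2)
    |P|=4: 2 collections, coeffs (), (1)
    |P|=5: 2 collections, coeffs (1), (1)


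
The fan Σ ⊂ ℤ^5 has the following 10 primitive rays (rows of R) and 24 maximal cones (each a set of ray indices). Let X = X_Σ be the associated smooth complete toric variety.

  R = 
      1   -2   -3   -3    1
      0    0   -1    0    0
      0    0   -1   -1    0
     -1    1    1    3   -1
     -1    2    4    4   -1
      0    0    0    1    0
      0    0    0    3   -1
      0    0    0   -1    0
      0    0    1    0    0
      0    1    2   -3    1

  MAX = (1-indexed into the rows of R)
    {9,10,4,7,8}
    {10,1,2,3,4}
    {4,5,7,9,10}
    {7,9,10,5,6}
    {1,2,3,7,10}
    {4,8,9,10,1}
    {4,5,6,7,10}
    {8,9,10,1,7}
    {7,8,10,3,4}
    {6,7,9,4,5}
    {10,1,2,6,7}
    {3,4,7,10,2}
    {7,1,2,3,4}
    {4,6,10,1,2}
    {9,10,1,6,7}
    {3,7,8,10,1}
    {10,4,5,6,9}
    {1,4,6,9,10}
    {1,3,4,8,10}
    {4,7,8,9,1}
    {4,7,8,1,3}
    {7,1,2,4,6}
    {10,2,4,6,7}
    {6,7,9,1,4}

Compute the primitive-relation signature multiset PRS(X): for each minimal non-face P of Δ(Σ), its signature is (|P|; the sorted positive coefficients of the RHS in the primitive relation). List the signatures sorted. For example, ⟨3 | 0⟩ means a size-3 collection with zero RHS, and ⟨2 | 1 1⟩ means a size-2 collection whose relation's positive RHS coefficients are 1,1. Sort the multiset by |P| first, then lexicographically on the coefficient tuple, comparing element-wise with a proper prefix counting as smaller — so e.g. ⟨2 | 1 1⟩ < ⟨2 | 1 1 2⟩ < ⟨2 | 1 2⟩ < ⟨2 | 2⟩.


11 collections generate NE(X_Σ); each relation:

  • {2,9}:  v_{2} + v_{9} = 0 — sig = ⟨2 | 0⟩
  • {6,8}:  v_{6} + v_{8} = 0 — sig = ⟨2 | 0⟩
  • {2,8}:  v_{2} + v_{8} = v_{3} — sig = ⟨2 | 1⟩
  • {3,6}:  v_{3} + v_{6} = v_{2} — sig = ⟨2 | 1⟩
  • {3,9}:  v_{3} + v_{9} = v_{8} — sig = ⟨2 | 1⟩
  • {1,5}:  v_{1} + v_{5} = v_{6} + v_{9} — sig = ⟨2 | 1 1⟩
  • {3,5}:  v_{3} + v_{5} = v_{4} + v_{7} + v_{10} — sig = ⟨2 | 1 1 1⟩
  • {2,5}:  v_{2} + v_{5} = v_{4} + v_{6} + v_{7} + v_{10} — sig = ⟨2 | 1 1 1 1⟩
  • {5,8}:  v_{5} + v_{8} = v_{4} + v_{7} + v_{9} + v_{10} — sig = ⟨2 | 1 1 1 1⟩
  • {1,4,7,10}:  v_{1} + v_{4} + v_{7} + v_{10} = 0 — sig = ⟨4 | 0⟩
  • {4,6,7,9,10}:  v_{4} + v_{6} + v_{7} + v_{9} + v_{10} = v_{5} — sig = ⟨5 | 1⟩

so the primitive-relation signature multiset is
{ ⟨2 | 0⟩ ×2,  ⟨2 | 1⟩ ×3,  ⟨2 | 1 1⟩,  ⟨2 | 1 1 1⟩,  ⟨2 | 1 1 1 1⟩ ×2,  ⟨4 | 0⟩,  ⟨5 | 1⟩ }
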